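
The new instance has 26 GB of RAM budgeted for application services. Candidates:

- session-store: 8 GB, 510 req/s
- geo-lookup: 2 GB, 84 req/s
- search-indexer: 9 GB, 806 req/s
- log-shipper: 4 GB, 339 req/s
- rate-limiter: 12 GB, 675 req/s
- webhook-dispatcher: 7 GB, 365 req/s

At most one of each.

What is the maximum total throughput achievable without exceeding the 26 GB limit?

1820

Greedy by ratio would take session-store + geo-lookup + search-indexer + log-shipper: 23 GB used, total 1739.
Dropping session-store and geo-lookup frees 10 GB; slotting in rate-limiter (12 GB) lifts the total to 1820 at 25 GB.
Runner-up session-store + geo-lookup + search-indexer + webhook-dispatcher tops out at 1765.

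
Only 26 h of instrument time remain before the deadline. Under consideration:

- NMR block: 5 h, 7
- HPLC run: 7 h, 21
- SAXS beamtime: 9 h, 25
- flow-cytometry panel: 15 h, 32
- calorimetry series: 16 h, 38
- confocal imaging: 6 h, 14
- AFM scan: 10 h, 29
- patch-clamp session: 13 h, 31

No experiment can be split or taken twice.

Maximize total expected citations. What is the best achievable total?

Taking HPLC run + SAXS beamtime + AFM scan: 26 h used, 75 in expected citations.

75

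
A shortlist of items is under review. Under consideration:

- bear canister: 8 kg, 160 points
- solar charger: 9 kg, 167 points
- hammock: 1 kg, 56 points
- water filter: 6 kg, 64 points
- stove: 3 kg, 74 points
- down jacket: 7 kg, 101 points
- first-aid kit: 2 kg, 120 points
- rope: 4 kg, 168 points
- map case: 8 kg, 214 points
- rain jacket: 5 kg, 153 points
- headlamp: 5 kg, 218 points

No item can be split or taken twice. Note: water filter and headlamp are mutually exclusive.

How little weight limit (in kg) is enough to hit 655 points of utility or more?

16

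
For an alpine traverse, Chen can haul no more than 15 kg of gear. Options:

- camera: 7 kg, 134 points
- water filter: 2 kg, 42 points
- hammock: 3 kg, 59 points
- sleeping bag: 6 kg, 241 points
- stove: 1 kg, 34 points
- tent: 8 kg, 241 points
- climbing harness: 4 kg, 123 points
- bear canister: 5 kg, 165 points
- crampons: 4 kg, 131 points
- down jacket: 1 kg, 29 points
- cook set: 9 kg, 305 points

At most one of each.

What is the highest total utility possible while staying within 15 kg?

Greedy by ratio would take water filter + sleeping bag + stove + bear canister + down jacket: 15 kg used, total 511.
Reworking the packing: sleeping bag + cook set uses 15 kg and improves the total to 546.
No other feasible combination exceeds 546.

546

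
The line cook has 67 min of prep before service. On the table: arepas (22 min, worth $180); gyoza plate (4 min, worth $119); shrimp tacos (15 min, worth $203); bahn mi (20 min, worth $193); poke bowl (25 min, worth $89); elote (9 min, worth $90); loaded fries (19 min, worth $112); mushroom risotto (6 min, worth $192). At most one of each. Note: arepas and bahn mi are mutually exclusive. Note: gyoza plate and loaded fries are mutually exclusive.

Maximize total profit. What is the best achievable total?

Density check — mushroom risotto 32.00, gyoza plate 29.75, shrimp tacos 13.53 are the best per min.
The ratio ordering already packs tightly: gyoza plate + shrimp tacos + bahn mi + elote + mushroom risotto, 54 min, 797.

797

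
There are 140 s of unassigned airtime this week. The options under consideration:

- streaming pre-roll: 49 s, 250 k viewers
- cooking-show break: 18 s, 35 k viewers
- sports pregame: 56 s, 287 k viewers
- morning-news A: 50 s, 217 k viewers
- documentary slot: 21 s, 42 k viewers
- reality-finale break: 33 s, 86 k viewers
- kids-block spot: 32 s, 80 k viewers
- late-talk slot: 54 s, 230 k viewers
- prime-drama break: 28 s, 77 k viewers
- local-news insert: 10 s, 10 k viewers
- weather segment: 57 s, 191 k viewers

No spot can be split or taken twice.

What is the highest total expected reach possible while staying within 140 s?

623

Taking the top-ratio spots first gives streaming pre-roll + sports pregame + prime-drama break for 614 (133 s).
Dropping prime-drama break frees 28 s; slotting in reality-finale break (33 s) lifts the total to 623 at 138 s.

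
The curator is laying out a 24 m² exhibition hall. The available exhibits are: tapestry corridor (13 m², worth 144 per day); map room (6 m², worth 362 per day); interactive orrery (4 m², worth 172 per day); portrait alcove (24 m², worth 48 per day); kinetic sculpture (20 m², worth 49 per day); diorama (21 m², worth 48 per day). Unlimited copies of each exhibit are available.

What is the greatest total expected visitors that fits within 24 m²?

1448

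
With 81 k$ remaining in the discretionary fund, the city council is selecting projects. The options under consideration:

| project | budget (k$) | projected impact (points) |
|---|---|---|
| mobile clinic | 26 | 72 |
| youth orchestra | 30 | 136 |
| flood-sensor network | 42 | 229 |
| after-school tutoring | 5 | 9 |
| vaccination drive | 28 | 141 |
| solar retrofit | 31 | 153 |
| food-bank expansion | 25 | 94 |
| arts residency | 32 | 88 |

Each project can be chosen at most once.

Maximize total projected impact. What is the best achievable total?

Ranking by ratio (projected impact/k$): flood-sensor network 5.45, vaccination drive 5.04, solar retrofit 4.94, youth orchestra 4.53.
A density-first pass picks flood-sensor network + after-school tutoring + vaccination drive — 379 at 75 k$.
Dropping vaccination drive frees 28 k$; slotting in solar retrofit (31 k$) lifts the total to 391 at 78 k$.

391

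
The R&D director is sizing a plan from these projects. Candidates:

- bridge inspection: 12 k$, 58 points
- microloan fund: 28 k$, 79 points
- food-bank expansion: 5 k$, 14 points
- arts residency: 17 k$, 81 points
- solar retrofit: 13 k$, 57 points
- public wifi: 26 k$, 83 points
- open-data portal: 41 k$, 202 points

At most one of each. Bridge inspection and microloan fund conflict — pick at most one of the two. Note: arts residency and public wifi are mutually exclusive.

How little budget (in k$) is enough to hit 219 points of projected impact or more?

53

Need the lightest bundle worth ≥ 219.
bridge inspection + open-data portal: 260 projected impact at 53 k$.
No combination under 53 k$ hits 219.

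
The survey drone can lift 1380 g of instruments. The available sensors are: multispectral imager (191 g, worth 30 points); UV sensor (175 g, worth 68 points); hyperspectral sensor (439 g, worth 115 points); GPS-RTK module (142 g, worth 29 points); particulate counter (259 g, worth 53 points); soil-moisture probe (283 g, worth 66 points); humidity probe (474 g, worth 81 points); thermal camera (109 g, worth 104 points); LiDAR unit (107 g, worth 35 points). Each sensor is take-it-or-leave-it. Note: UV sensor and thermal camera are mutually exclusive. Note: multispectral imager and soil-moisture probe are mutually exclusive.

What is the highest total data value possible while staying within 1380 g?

402

Taking hyperspectral sensor + GPS-RTK module + particulate counter + soil-moisture probe + thermal camera + LiDAR unit: 1339 g used, 402 in data value.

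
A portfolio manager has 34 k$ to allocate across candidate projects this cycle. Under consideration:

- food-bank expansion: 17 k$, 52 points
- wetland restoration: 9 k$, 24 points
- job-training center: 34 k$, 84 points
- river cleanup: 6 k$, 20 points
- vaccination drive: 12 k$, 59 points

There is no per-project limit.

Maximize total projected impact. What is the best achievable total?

A density-first pass picks river cleanup + 2×vaccination drive — 138 at 30 k$.
The 6 k$ tied up in river cleanup is better spent on wetland restoration — total rises to 142 (33 k$).
No other feasible combination exceeds 142.

142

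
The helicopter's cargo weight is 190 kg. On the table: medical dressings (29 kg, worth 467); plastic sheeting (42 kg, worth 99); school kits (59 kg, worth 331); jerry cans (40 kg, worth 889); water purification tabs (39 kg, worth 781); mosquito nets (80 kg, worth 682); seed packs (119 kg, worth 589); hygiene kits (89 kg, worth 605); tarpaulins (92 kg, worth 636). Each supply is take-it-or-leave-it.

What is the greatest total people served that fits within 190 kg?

The ratio ordering already packs tightly: medical dressings + jerry cans + water purification tabs + mosquito nets, 188 kg, 2819.
Every other selection either busts 190 kg or fails to beat 2819.

2819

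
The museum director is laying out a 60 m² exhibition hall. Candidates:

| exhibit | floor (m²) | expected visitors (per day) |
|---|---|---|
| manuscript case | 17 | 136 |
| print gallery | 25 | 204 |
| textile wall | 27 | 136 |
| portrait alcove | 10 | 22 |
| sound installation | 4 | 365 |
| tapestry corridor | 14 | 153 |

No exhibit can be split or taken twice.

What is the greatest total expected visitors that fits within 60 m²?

Best packing: manuscript case + print gallery + sound installation + tapestry corridor — 60 m², 858 total.
Next best is print gallery + portrait alcove + sound installation + tapestry corridor at 744 (53 m²) — short by 114.

858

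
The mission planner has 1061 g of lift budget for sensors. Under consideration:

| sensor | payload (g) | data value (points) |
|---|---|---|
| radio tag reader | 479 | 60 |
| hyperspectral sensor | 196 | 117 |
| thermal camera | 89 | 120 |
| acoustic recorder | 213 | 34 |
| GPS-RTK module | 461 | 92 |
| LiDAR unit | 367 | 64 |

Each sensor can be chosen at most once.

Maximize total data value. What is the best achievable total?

363

Density check — thermal camera 1.35, hyperspectral sensor 0.60, GPS-RTK module 0.20, LiDAR unit 0.17 are the best per g.
Taking hyperspectral sensor + thermal camera + acoustic recorder + GPS-RTK module: 959 g used, 363 in data value.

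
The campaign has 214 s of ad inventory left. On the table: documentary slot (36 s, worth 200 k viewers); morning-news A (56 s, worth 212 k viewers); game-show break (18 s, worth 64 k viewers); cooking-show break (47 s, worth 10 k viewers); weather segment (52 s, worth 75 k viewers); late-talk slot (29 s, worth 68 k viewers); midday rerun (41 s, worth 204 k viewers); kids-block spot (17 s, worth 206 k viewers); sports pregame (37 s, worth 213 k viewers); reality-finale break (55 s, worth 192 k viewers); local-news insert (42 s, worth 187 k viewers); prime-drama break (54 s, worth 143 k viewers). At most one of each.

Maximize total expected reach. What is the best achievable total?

1099

The ratio heuristic lands on documentary slot + game-show break + midday rerun + kids-block spot + sports pregame + local-news insert (1074) but leaves 23 s idle.
The 42 s tied up in local-news insert is better spent on morning-news A — total rises to 1099 (205 s).
That's the maximum — no swap from here does better than 1099.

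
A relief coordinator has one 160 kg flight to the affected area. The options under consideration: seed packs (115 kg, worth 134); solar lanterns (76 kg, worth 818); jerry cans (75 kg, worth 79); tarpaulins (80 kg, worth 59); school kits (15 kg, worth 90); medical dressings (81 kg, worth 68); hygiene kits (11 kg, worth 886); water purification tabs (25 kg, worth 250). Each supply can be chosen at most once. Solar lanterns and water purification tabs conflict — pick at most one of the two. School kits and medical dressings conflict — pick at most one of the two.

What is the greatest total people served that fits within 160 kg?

1794

Ranking by ratio (people served/kg): hygiene kits 80.55, solar lanterns 10.76, water purification tabs 10.00, school kits 6.00.
Taking solar lanterns + school kits + hygiene kits: 102 kg used, 1794 in people served.
Runner-up solar lanterns + hygiene kits tops out at 1704.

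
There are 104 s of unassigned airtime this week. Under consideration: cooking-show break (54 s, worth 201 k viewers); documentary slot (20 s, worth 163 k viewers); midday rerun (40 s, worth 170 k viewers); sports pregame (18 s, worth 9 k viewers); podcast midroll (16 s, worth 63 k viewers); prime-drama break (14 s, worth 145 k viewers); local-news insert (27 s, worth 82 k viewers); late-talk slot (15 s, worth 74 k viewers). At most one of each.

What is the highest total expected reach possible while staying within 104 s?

583

Taking the top-ratio spots first gives documentary slot + midday rerun + prime-drama break + late-talk slot for 552 (89 s).
The 40 s tied up in midday rerun is better spent on cooking-show break — total rises to 583 (103 s).
An exhaustive check of the 256 subsets confirms 583.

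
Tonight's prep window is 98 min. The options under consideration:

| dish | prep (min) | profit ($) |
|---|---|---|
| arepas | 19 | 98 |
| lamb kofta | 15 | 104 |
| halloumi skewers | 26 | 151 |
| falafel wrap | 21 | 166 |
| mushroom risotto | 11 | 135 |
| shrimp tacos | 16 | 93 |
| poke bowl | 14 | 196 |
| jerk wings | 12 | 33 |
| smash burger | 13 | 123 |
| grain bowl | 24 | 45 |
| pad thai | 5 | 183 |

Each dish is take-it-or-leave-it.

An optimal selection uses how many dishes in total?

The maximum profit within 98 min is 1005.
For example arepas + lamb kofta + falafel wrap + mushroom risotto + poke bowl + smash burger + pad thai achieves it, using 98 min.
Every optimal selection uses 7 dishes.

7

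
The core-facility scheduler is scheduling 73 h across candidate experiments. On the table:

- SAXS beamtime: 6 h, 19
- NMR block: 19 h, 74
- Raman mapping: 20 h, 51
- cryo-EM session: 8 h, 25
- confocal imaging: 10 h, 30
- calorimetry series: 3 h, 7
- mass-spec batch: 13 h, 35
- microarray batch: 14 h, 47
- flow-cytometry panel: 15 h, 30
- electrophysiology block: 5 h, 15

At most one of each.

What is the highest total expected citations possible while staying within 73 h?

By expected citations per h: NMR block 3.89, microarray batch 3.36, SAXS beamtime 3.17, cryo-EM session 3.12 lead.
The ratio heuristic lands on SAXS beamtime + NMR block + cryo-EM session + confocal imaging + calorimetry series + microarray batch + electrophysiology block (217) but leaves 8 h idle.
Replace electrophysiology block with mass-spec batch: the trade gains 20 net, giving 237 at 73 h.
Next best is NMR block + cryo-EM session + confocal imaging + calorimetry series + mass-spec batch + microarray batch + electrophysiology block at 233 (72 h) — short by 4.

237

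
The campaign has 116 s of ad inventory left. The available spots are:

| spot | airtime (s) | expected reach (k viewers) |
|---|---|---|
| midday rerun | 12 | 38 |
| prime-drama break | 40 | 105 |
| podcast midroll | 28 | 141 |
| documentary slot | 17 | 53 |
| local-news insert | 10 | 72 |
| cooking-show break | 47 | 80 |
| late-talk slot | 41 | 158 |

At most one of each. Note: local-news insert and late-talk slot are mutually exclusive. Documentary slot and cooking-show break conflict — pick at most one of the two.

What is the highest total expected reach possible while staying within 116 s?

Best packing: midday rerun + prime-drama break + podcast midroll + documentary slot + local-news insert — 107 s, 409 total.
Next best is prime-drama break + podcast midroll + late-talk slot at 404 (109 s) — short by 5.

409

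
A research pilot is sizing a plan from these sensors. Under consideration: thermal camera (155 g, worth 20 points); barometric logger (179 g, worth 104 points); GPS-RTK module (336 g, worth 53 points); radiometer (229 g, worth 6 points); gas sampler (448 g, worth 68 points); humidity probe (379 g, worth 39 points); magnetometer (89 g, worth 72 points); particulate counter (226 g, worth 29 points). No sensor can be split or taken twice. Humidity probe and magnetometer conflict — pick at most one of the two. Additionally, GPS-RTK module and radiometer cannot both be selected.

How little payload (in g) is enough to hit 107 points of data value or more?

Look for the lowest-payload combination reaching 107.
Taking barometric logger + magnetometer gives 176 (≥ 107) for 268 g.
Any bundle with less than 268 g falls short of 107.

268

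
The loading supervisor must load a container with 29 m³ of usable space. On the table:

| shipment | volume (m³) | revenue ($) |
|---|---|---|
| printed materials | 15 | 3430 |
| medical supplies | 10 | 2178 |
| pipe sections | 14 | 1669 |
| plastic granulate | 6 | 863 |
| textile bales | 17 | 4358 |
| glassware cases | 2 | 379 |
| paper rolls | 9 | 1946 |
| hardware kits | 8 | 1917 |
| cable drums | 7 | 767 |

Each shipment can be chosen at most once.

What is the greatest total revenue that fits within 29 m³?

6915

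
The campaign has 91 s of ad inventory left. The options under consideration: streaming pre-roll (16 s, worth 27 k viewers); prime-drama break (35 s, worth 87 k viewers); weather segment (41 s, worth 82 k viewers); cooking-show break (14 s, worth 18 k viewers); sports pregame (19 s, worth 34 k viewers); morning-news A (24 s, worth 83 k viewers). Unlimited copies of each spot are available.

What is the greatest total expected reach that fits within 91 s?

Best packing: sports pregame + 3×morning-news A — 91 s, 283 total.
Every other selection either busts 91 s or fails to beat 283.

283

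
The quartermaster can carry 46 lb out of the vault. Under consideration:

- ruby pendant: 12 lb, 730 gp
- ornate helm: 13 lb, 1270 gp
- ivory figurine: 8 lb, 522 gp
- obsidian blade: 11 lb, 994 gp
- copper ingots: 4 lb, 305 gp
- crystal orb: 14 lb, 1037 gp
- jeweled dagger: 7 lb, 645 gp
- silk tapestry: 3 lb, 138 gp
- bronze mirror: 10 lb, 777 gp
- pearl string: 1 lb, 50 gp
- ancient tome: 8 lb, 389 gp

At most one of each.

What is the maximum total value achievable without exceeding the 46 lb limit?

4041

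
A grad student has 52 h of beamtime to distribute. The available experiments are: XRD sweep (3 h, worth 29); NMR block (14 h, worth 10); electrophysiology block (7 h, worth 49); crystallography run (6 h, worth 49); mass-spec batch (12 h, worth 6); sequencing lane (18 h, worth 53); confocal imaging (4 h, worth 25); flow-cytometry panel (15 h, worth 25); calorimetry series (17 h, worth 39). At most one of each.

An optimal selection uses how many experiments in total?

5

Optimal total is 219.
XRD sweep + electrophysiology block + crystallography run + sequencing lane + calorimetry series hits 219 at 51 h.
Any selection reaching 219 contains exactly 5 experiments.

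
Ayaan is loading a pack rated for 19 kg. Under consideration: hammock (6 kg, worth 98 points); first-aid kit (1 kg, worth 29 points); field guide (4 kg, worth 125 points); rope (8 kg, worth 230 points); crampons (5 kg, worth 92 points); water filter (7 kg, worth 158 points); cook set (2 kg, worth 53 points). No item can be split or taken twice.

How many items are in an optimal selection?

Optimal total is 513.
field guide + rope + water filter hits 513 at 19 kg.
Every optimal selection uses 3 items.

3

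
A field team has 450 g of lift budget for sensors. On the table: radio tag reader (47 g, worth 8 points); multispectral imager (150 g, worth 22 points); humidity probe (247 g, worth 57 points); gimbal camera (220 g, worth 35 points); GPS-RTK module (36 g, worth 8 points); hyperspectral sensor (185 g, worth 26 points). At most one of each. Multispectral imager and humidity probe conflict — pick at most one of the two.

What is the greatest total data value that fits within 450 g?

Density check — humidity probe 0.23, GPS-RTK module 0.22, radio tag reader 0.17, gimbal camera 0.16 are the best per g.
Greedy by ratio would take radio tag reader + humidity probe + GPS-RTK module: 330 g used, total 73.
Replace radio tag reader and GPS-RTK module with hyperspectral sensor: the trade gains 10 net, giving 83 at 432 g.
Nothing else feasible within 450 g beats 83.

83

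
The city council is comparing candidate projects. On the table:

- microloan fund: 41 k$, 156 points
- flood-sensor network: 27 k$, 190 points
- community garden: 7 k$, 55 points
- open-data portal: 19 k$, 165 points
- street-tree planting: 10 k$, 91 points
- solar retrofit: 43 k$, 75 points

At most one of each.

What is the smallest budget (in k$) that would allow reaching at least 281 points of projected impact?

36

Minimise k$ subject to total projected impact ≥ 281.
Taking community garden + open-data portal + street-tree planting gives 311 (≥ 281) for 36 k$.
Any bundle with less than 36 k$ falls short of 281.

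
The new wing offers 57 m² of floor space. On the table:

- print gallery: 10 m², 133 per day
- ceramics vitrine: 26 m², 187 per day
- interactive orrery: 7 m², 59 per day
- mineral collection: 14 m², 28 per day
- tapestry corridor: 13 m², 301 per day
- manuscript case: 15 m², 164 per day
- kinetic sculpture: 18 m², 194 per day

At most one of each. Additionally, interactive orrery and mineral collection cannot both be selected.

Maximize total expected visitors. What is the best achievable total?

Ranking by ratio (expected visitors/m²): tapestry corridor 23.15, print gallery 13.30, manuscript case 10.93, kinetic sculpture 10.78.
Best packing: print gallery + tapestry corridor + manuscript case + kinetic sculpture — 56 m², 792 total.
The closest alternative, interactive orrery + tapestry corridor + manuscript case + kinetic sculpture, reaches only 718.

792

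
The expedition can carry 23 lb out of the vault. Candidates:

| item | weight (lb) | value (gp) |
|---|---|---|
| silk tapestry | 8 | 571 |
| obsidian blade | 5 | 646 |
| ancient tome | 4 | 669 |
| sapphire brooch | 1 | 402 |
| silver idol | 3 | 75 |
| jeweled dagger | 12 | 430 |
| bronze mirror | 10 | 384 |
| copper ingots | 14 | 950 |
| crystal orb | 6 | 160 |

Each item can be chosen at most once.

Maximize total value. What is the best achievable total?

Ranking by ratio (value/lb): sapphire brooch 402.00, ancient tome 167.25, obsidian blade 129.20, silk tapestry 71.38.
Best packing: silk tapestry + obsidian blade + ancient tome + sapphire brooch + silver idol — 21 lb, 2363 total.
The closest alternative, silk tapestry + obsidian blade + ancient tome + sapphire brooch, reaches only 2288.

2363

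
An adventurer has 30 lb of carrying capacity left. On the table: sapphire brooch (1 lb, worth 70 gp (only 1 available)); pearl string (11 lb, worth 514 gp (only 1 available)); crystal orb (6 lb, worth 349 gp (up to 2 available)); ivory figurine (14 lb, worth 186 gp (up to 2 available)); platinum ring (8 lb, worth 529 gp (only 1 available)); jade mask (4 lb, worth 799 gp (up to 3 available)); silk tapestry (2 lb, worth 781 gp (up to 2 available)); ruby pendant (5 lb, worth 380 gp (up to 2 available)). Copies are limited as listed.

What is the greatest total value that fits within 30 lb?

Filling by ratio: sapphire brooch + 3×jade mask + 2×silk tapestry + 2×ruby pendant for 4789, with 3 lb left unused.
The 5 lb tied up in ruby pendant is better spent on platinum ring — total rises to 4938 (30 lb).
Nothing else within 30 lb beats 4938.

4938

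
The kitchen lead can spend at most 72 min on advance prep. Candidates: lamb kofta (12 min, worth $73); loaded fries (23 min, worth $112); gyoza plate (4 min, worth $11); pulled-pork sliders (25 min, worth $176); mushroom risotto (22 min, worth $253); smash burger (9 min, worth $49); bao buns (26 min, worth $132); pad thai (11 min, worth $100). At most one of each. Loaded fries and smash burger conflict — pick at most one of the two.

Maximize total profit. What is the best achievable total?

602

The ratio ordering already packs tightly: lamb kofta + pulled-pork sliders + mushroom risotto + pad thai, 70 min, 602.
Runner-up gyoza plate + pulled-pork sliders + mushroom risotto + smash burger + pad thai tops out at 589.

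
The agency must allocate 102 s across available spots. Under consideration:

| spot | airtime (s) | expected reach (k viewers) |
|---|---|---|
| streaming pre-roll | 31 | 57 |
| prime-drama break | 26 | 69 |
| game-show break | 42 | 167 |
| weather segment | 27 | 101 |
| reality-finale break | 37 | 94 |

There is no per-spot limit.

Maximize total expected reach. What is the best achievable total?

369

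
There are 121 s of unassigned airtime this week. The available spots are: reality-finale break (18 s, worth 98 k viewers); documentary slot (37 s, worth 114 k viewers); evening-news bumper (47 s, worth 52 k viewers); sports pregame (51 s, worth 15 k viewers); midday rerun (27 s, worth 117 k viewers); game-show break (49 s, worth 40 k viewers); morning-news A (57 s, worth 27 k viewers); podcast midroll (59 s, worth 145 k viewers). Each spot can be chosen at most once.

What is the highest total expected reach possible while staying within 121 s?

360

The ratio heuristic lands on reality-finale break + documentary slot + midday rerun (329) but leaves 39 s idle.
Dropping documentary slot frees 37 s; slotting in podcast midroll (59 s) lifts the total to 360 at 104 s.
Nothing else within 121 s beats 360.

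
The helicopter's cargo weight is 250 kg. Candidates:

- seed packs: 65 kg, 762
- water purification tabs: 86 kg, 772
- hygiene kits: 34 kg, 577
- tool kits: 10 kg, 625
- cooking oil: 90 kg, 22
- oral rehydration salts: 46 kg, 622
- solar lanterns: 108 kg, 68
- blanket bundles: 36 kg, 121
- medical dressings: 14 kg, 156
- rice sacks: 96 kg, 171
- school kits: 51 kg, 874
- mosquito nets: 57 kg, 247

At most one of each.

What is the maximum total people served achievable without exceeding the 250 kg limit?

3626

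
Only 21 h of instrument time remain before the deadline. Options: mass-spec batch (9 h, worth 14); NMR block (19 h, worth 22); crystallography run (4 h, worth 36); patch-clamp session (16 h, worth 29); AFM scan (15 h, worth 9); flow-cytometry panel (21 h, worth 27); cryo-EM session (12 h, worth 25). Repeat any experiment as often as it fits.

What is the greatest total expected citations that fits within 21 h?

Best packing: 5×crystallography run — 20 h, 180 total.
Nothing else within 21 h beats 180.

180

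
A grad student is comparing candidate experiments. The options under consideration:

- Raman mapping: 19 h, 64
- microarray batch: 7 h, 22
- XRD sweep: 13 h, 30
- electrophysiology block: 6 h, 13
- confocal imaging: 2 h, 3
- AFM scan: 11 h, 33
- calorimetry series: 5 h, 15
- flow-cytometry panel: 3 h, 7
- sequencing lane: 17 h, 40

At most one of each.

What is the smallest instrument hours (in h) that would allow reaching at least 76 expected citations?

24

Need the lightest bundle worth ≥ 76.
Raman mapping + calorimetry series reaches 79 using 24 h.
No combination under 24 h hits 76.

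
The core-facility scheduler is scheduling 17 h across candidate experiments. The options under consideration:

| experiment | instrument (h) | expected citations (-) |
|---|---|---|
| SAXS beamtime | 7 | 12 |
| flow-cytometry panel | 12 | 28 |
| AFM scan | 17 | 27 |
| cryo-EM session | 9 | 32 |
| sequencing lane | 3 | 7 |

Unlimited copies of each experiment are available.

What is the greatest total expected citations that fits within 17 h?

Best packing: cryo-EM session + 2×sequencing lane — 15 h, 46 total.
That's the maximum — no swap from here does better than 46.

46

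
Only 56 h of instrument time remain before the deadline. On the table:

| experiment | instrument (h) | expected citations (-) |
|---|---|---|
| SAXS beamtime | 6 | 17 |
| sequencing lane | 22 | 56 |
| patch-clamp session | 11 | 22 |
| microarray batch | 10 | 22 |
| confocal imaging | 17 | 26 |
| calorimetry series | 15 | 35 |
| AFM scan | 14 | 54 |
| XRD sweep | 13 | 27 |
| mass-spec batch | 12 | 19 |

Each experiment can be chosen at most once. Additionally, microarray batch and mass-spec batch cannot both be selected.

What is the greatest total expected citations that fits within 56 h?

154

The ratio heuristic lands on SAXS beamtime + sequencing lane + microarray batch + AFM scan (149) but leaves 4 h idle.
The 10 h tied up in microarray batch is better spent on XRD sweep — total rises to 154 (55 h).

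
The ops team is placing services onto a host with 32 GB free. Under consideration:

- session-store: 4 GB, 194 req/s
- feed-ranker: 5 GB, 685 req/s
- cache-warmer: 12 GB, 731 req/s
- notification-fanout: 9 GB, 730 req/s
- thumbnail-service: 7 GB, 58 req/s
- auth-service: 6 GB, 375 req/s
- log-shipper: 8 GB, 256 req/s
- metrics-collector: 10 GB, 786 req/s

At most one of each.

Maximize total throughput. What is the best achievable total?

2576

Best packing: feed-ranker + notification-fanout + auth-service + metrics-collector — 30 GB, 2576 total.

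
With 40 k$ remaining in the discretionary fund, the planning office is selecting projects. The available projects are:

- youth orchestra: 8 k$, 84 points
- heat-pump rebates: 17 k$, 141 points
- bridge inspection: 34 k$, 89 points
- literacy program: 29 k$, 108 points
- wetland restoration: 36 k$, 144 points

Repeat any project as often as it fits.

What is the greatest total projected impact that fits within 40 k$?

420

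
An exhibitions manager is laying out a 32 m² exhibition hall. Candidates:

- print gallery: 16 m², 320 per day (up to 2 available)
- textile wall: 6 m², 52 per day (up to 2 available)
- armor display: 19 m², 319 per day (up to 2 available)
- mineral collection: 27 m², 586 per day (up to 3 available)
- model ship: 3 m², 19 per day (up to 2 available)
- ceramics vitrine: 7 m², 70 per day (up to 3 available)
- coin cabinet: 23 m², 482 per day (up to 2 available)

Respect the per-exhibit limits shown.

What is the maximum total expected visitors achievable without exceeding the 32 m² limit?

640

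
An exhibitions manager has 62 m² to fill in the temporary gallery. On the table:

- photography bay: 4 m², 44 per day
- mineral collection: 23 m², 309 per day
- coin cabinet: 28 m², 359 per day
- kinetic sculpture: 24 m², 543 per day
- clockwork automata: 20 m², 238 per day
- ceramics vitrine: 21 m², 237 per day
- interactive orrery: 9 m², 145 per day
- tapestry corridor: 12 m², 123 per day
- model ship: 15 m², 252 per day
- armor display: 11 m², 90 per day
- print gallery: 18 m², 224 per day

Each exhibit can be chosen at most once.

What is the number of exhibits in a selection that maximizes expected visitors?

3

Optimal total is 1104.
mineral collection + kinetic sculpture + model ship hits 1104 at 62 m².
All optima have 3 exhibits.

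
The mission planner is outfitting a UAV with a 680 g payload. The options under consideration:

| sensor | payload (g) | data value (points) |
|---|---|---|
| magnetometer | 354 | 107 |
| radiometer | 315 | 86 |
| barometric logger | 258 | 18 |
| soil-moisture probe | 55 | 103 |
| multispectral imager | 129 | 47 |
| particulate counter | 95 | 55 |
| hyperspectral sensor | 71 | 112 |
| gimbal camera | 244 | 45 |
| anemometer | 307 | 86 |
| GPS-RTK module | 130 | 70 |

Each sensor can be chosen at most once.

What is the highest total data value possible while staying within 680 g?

426

Taking the top-ratio sensors first gives soil-moisture probe + multispectral imager + particulate counter + hyperspectral sensor + GPS-RTK module for 387 (480 g).
Dropping multispectral imager frees 129 g; slotting in radiometer (315 g) lifts the total to 426 at 666 g.
Soil-moisture probe + particulate counter + hyperspectral sensor + anemometer + GPS-RTK module matches that 426 at 658 g; no feasible combination exceeds it.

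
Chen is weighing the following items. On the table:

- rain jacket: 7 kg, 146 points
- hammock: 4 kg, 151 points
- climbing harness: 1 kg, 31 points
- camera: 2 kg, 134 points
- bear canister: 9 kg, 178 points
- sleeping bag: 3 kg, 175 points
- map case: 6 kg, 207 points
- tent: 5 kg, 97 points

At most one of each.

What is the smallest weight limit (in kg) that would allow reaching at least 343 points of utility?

8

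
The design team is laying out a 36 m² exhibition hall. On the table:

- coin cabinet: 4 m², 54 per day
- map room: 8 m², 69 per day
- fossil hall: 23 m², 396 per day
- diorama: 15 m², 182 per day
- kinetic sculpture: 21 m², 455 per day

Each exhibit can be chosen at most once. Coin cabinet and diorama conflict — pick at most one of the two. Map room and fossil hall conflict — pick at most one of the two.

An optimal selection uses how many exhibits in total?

Optimal total is 637.
One optimal bundle: diorama + kinetic sculpture (36 m²).
Every optimal selection uses 2 exhibits.

2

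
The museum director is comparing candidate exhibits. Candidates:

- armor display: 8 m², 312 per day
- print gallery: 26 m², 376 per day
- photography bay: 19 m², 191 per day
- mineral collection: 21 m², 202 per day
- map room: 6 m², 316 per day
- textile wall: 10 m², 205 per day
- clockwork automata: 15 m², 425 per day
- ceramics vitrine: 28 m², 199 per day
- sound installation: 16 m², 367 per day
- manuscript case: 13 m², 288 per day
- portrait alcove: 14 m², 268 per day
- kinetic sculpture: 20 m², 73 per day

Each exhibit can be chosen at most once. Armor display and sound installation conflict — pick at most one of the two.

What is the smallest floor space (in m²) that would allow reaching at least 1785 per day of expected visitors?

Minimise m² subject to total expected visitors ≥ 1785.
armor display + map room + textile wall + clockwork automata + manuscript case + portrait alcove reaches 1814 using 66 m².
No combination under 66 m² hits 1785.

66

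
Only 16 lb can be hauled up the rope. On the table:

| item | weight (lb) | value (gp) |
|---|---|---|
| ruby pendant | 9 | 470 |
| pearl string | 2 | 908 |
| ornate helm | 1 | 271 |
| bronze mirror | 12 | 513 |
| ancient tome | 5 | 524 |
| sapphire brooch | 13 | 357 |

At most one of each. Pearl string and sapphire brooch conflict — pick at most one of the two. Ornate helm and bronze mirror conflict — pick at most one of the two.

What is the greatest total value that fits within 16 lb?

1902

Taking the top-ratio items first gives pearl string + ornate helm + ancient tome for 1703 (8 lb).
Dropping ornate helm frees 1 lb; slotting in ruby pendant (9 lb) lifts the total to 1902 at 16 lb.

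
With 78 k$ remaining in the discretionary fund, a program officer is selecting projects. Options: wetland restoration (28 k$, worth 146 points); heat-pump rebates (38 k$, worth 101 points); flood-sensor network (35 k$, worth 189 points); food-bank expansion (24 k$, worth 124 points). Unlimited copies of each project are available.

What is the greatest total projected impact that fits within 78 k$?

Density check — flood-sensor network 5.40, wetland restoration 5.21, food-bank expansion 5.17, heat-pump rebates 2.66 are the best per k$.
A density-first pass picks 2×flood-sensor network — 378 at 70 k$.
Dropping 2×flood-sensor network frees 70 k$; slotting in wetland restoration + 2×food-bank expansion (76 k$) lifts the total to 394 at 76 k$.
Every other selection either busts 78 k$ or fails to beat 394.

394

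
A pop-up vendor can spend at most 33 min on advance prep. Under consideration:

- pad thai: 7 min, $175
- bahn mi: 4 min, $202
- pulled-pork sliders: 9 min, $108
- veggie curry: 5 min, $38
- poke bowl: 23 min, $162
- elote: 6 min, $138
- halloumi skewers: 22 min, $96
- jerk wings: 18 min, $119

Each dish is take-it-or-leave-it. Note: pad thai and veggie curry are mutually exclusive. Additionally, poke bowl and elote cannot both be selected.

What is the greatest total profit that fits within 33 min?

Ranking by ratio (profit/min): bahn mi 50.50, pad thai 25.00, elote 23.00, pulled-pork sliders 12.00.
Taking pad thai + bahn mi + pulled-pork sliders + elote: 26 min used, 623 in profit.
Next best is pad thai + bahn mi + elote at 515 (17 min) — short by 108.

623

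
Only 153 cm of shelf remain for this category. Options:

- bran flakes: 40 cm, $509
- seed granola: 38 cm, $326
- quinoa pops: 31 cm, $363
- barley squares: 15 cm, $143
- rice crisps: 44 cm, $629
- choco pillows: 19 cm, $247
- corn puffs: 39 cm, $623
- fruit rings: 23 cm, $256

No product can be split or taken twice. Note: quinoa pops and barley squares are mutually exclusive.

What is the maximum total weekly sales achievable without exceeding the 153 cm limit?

By weekly sales per cm: corn puffs 15.97, rice crisps 14.30, choco pillows 13.00, bran flakes 12.72 lead.
A density-first pass picks bran flakes + rice crisps + choco pillows + corn puffs — 2008 at 142 cm.
Replace choco pillows with fruit rings: the trade gains 9 net, giving 2017 at 146 cm.
Nothing else feasible within 153 cm beats 2017.

2017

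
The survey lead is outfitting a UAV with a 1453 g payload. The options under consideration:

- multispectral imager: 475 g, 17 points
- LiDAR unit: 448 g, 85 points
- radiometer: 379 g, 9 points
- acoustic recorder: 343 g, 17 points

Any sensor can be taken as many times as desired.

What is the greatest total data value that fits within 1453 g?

3×LiDAR unit uses 1344 of the 1453 g and totals 255.
Nothing else within 1453 g beats 255.

255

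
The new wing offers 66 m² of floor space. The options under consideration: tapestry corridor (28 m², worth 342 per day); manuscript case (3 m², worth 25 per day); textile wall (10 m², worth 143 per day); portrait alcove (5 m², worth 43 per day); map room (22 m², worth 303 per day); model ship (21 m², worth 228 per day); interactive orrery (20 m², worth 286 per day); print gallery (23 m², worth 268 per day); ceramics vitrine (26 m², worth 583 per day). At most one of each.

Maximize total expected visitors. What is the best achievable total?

1097

Greedy by ratio would take manuscript case + textile wall + portrait alcove + interactive orrery + ceramics vitrine: 64 m² used, total 1080.
The 20 m² tied up in interactive orrery is better spent on map room — total rises to 1097 (66 m²).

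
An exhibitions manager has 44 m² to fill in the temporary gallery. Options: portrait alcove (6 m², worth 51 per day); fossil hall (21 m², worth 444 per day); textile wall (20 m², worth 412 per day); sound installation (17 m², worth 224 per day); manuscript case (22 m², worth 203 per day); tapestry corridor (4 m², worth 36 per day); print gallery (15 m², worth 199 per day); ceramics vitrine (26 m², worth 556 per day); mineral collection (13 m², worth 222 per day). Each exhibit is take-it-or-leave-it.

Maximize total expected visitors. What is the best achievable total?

By expected visitors per m²: ceramics vitrine 21.38, fossil hall 21.14, textile wall 20.60 lead.
Filling by ratio: tapestry corridor + ceramics vitrine + mineral collection for 814, with 1 m² left unused.
A better packing is fossil hall + textile wall: 41 m², total 856.
The spare 3 m² is too small for any remaining exhibit, and no exchange beats 856.

856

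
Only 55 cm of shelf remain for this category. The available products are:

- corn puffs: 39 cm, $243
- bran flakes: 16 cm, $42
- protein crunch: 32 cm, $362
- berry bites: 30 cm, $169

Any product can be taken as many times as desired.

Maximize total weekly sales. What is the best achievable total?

404

Bran flakes + protein crunch uses 48 of the 55 cm and totals 404.
Nothing else within 55 cm beats 404.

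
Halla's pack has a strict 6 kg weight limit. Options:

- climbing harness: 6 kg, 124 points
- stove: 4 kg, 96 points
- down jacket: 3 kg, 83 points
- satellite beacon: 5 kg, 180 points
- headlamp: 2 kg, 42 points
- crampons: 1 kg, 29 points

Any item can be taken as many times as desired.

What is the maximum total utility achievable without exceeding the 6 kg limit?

209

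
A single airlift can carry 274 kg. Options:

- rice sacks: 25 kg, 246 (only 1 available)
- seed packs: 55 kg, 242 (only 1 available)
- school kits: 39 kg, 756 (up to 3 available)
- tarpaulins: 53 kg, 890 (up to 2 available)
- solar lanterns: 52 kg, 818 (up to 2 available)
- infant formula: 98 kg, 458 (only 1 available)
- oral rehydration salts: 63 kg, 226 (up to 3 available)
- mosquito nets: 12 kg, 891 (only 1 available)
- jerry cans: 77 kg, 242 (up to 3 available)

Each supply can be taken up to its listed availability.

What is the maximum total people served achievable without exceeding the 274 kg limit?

The ratio heuristic lands on rice sacks + 3×school kits + 2×tarpaulins + mosquito nets (5185) but leaves 14 kg idle.
Dropping school kits frees 39 kg; slotting in solar lanterns (52 kg) lifts the total to 5247 at 273 kg.
No other feasible combination exceeds 5247.

5247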